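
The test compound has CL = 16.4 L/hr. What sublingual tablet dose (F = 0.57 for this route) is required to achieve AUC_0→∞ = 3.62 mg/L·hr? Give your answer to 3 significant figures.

Dose = 104 mg

Dose = CL × AUC_0→∞ / F
     = 16.4 × 3.62 / 0.57 = 104.154 mg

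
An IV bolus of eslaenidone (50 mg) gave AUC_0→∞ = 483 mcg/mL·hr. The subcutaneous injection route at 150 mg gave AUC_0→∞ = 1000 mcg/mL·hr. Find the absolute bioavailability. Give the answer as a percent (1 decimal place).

F = 69.0%

F = (AUC_ev / D_ev) / (AUC_iv / D_iv)
  = (1000/150) / (483/50)
  = 6.66667 / 9.66 = 0.6901
  = 69.01%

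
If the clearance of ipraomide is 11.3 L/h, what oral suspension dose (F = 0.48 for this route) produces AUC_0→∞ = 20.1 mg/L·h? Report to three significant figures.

Dose = CL × AUC_0→∞ / F
     = 11.3 × 20.1 / 0.48 = 473.1875 mg

Dose = 473 mg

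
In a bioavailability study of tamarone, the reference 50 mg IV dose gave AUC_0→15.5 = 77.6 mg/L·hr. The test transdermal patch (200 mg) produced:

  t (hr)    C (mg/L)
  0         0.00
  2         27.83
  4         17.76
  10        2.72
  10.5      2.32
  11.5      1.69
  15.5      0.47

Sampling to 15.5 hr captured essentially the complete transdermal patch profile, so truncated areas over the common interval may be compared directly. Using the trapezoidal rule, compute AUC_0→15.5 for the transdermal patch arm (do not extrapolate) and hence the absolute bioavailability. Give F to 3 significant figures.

Trapezoidal AUC_0→15.5 (transdermal patch):
  [0→2]: (0.00+27.83)/2 × 2 = 27.83
  [2→4]: (27.83+17.76)/2 × 2 = 45.59
  [4→10]: (17.76+2.72)/2 × 6 = 61.44
  [10→10.5]: (2.72+2.32)/2 × 0.5 = 1.26
  [10.5→11.5]: (2.32+1.69)/2 × 1 = 2.005
  [11.5→15.5]: (1.69+0.47)/2 × 4 = 4.32
  Sum = 142.445 mg/L·hr
F = (AUC_ev/D_ev)/(AUC_iv/D_iv) = (142.445/200)/(77.6/50) = 0.712225/1.552 = 0.4589

F = 0.459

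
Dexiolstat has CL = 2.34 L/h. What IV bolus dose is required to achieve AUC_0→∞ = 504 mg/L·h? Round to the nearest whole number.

Dose_iv = CL × AUC_0→∞
     = 2.34 × 504 = 1179.36 mg

Dose = 1179 mg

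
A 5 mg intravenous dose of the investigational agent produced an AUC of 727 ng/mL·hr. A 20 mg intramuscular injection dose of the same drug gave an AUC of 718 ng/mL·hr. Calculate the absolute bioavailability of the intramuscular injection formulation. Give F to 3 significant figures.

F = (AUC_ev / D_ev) / (AUC_iv / D_iv)
  = (718/20) / (727/5)
  = 35.9 / 145.4 = 0.2469

F = 0.247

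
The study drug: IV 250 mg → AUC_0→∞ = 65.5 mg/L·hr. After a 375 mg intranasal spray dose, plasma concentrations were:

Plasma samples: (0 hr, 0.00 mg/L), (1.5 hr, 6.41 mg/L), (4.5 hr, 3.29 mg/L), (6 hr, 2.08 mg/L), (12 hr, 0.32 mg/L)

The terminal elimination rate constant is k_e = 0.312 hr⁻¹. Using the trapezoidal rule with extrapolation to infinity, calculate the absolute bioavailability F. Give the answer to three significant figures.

F = 0.322

Trapezoidal AUC_0→12 (intranasal spray):
  [0→1.5]: (0.00+6.41)/2 × 1.5 = 4.8075
  [1.5→4.5]: (6.41+3.29)/2 × 3 = 14.55
  [4.5→6]: (3.29+2.08)/2 × 1.5 = 4.0275
  [6→12]: (2.08+0.32)/2 × 6 = 7.2
  Sum = 30.585 mg/L·hr
Tail: C_last/k_e = 0.32/0.312 = 1.026
AUC_0→∞ (intranasal spray) = 30.585 + 1.026 = 31.611 mg/L·hr
F = (AUC_ev/D_ev)/(AUC_iv/D_iv) = (31.611/375)/(65.5/250) = 0.084296/0.262 = 0.3217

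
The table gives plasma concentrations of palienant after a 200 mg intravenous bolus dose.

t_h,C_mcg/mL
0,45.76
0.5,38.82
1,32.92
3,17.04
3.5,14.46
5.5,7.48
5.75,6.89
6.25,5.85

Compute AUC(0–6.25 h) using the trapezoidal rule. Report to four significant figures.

AUC = 123.8 mcg/mL·h

Trapezoidal AUC_0→6.25:
  [0→0.5]: (45.76+38.82)/2 × 0.5 = 21.145
  [0.5→1]: (38.82+32.92)/2 × 0.5 = 17.935
  [1→3]: (32.92+17.04)/2 × 2 = 49.96
  [3→3.5]: (17.04+14.46)/2 × 0.5 = 7.875
  [3.5→5.5]: (14.46+7.48)/2 × 2 = 21.94
  [5.5→5.75]: (7.48+6.89)/2 × 0.25 = 1.79625
  [5.75→6.25]: (6.89+5.85)/2 × 0.5 = 3.185
  Sum = 123.83625 mcg/mL·h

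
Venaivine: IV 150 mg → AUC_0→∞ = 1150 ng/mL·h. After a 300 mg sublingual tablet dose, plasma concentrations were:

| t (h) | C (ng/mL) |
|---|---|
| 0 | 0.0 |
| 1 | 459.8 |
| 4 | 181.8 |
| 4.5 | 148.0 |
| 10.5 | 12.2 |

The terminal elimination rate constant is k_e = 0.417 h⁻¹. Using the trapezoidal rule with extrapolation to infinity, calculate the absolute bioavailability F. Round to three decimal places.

Trapezoidal AUC_0→10.5 (sublingual tablet):
  [0→1]: (0.0+459.8)/2 × 1 = 229.9
  [1→4]: (459.8+181.8)/2 × 3 = 962.4
  [4→4.5]: (181.8+148.0)/2 × 0.5 = 82.45
  [4.5→10.5]: (148.0+12.2)/2 × 6 = 480.6
  Sum = 1755.35 ng/mL·h
Tail: C_last/k_e = 12.2/0.417 = 29.257
AUC_0→∞ (sublingual tablet) = 1755.35 + 29.257 = 1784.607 ng/mL·h
F = (AUC_ev/D_ev)/(AUC_iv/D_iv) = (1784.607/300)/(1150/150) = 5.94869/7.66667 = 0.7759

F = 0.776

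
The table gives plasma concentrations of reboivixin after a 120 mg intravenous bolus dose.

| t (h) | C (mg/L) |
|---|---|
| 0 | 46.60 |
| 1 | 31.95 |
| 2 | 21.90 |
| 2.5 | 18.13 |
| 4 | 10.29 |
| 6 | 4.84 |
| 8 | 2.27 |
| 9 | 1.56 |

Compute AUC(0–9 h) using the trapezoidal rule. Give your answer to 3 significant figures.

Trapezoidal AUC_0→9:
  [0→1]: (46.60+31.95)/2 × 1 = 39.275
  [1→2]: (31.95+21.90)/2 × 1 = 26.925
  [2→2.5]: (21.90+18.13)/2 × 0.5 = 10.0075
  [2.5→4]: (18.13+10.29)/2 × 1.5 = 21.315
  [4→6]: (10.29+4.84)/2 × 2 = 15.13
  [6→8]: (4.84+2.27)/2 × 2 = 7.11
  [8→9]: (2.27+1.56)/2 × 1 = 1.915
  Sum = 121.6775 mg/L·h

AUC = 122 mg/L·h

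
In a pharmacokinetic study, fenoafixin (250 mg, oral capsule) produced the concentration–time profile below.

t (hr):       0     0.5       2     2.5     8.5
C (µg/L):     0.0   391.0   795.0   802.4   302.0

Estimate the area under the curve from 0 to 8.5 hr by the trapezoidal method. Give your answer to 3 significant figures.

Trapezoidal AUC_0→8.5:
  [0→0.5]: (0.0+391.0)/2 × 0.5 = 97.75
  [0.5→2]: (391.0+795.0)/2 × 1.5 = 889.5
  [2→2.5]: (795.0+802.4)/2 × 0.5 = 399.35
  [2.5→8.5]: (802.4+302.0)/2 × 6 = 3313.2
  Sum = 4699.8 µg/L·hr

AUC = 4700 µg/L·hr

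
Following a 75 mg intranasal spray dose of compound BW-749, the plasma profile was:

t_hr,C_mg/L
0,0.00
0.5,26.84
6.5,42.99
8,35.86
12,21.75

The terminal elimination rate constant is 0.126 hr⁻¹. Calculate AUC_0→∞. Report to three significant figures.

AUC = 563 mg/L·hr

Trapezoidal AUC_0→12:
  [0→0.5]: (0.00+26.84)/2 × 0.5 = 6.71
  [0.5→6.5]: (26.84+42.99)/2 × 6 = 209.49
  [6.5→8]: (42.99+35.86)/2 × 1.5 = 59.1375
  [8→12]: (35.86+21.75)/2 × 4 = 115.22
  Sum = 390.5575 mg/L·hr
Extrapolated tail: C_last / k_e = 21.75 / 0.126 = 172.619
AUC_0→∞ = 390.5575 + 172.619 = 563.1765 mg/L·hr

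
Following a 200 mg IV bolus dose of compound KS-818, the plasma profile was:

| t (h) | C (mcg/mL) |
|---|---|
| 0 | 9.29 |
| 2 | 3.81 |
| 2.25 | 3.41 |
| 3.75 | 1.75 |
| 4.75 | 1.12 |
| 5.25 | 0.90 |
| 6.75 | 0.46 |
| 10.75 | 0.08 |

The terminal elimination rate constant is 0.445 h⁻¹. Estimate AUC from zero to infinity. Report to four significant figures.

AUC = 22.09 mcg/mL·h

Trapezoidal AUC_0→10.75:
  [0→2]: (9.29+3.81)/2 × 2 = 13.1
  [2→2.25]: (3.81+3.41)/2 × 0.25 = 0.9025
  [2.25→3.75]: (3.41+1.75)/2 × 1.5 = 3.87
  [3.75→4.75]: (1.75+1.12)/2 × 1 = 1.435
  [4.75→5.25]: (1.12+0.90)/2 × 0.5 = 0.505
  [5.25→6.75]: (0.90+0.46)/2 × 1.5 = 1.02
  [6.75→10.75]: (0.46+0.08)/2 × 4 = 1.08
  Sum = 21.9125 mcg/mL·h
Extrapolated tail: C_last / k_e = 0.08 / 0.445 = 0.180
AUC_0→∞ = 21.9125 + 0.180 = 22.0925 mcg/mL·h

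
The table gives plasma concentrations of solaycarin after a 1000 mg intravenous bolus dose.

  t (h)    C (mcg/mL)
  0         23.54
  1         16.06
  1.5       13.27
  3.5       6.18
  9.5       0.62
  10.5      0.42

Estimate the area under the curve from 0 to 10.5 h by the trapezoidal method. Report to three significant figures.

AUC = 67.5 mcg/mL·h

Trapezoidal AUC_0→10.5:
  [0→1]: (23.54+16.06)/2 × 1 = 19.8
  [1→1.5]: (16.06+13.27)/2 × 0.5 = 7.3325
  [1.5→3.5]: (13.27+6.18)/2 × 2 = 19.45
  [3.5→9.5]: (6.18+0.62)/2 × 6 = 20.4
  [9.5→10.5]: (0.62+0.42)/2 × 1 = 0.52
  Sum = 67.5025 mcg/mL·h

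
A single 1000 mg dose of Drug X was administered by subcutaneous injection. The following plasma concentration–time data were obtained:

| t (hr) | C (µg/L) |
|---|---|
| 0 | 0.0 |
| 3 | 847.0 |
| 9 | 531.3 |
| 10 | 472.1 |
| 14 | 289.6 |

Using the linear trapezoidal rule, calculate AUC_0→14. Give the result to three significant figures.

AUC = 7430 µg/L·hr

Trapezoidal AUC_0→14:
  [0→3]: (0.0+847.0)/2 × 3 = 1270.5
  [3→9]: (847.0+531.3)/2 × 6 = 4134.9
  [9→10]: (531.3+472.1)/2 × 1 = 501.7
  [10→14]: (472.1+289.6)/2 × 4 = 1523.4
  Sum = 7430.5 µg/L·hr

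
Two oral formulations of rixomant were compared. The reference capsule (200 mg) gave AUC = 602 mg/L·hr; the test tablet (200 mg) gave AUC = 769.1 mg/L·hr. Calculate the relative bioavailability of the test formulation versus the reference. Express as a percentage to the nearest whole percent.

F_rel = 128%

F_rel = (AUC_test/D_test) / (AUC_ref/D_ref)
      = (769.1/200) / (602/200)
      = 3.8455 / 3.01 = 1.2776 = 127.76%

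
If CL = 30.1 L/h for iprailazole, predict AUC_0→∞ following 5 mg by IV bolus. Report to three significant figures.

AUC_0→∞ = Dose_iv / CL
        = 5 / 30.1 = 0.166113 mg/L·h

AUC = 0.166 mg/L·h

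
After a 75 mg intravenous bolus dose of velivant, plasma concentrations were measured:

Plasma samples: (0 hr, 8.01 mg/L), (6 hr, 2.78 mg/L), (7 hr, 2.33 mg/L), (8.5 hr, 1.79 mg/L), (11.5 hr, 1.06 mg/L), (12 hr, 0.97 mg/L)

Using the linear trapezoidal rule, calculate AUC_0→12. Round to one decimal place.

AUC = 42.8 mg/L·hr

Trapezoidal AUC_0→12:
  [0→6]: (8.01+2.78)/2 × 6 = 32.37
  [6→7]: (2.78+2.33)/2 × 1 = 2.555
  [7→8.5]: (2.33+1.79)/2 × 1.5 = 3.09
  [8.5→11.5]: (1.79+1.06)/2 × 3 = 4.275
  [11.5→12]: (1.06+0.97)/2 × 0.5 = 0.5075
  Sum = 42.7975 mg/L·hr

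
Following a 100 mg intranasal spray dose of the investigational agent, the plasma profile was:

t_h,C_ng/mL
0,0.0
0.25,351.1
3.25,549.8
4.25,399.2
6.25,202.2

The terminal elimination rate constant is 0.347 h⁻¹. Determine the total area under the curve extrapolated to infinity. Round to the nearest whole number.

AUC = 3054 ng/mL·h

Trapezoidal AUC_0→6.25:
  [0→0.25]: (0.0+351.1)/2 × 0.25 = 43.8875
  [0.25→3.25]: (351.1+549.8)/2 × 3 = 1351.35
  [3.25→4.25]: (549.8+399.2)/2 × 1 = 474.5
  [4.25→6.25]: (399.2+202.2)/2 × 2 = 601.4
  Sum = 2471.1375 ng/mL·h
Extrapolated tail: C_last / k_e = 202.2 / 0.347 = 582.709
AUC_0→∞ = 2471.1375 + 582.709 = 3053.8465 ng/mL·h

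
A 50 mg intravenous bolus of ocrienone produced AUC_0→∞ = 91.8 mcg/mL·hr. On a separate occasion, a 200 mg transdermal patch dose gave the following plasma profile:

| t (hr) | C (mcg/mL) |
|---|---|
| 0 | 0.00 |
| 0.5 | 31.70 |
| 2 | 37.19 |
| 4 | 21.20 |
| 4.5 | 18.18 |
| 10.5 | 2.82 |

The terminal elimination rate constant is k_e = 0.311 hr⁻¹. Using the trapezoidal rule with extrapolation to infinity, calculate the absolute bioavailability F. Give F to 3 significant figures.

Trapezoidal AUC_0→10.5 (transdermal patch):
  [0→0.5]: (0.00+31.70)/2 × 0.5 = 7.925
  [0.5→2]: (31.70+37.19)/2 × 1.5 = 51.6675
  [2→4]: (37.19+21.20)/2 × 2 = 58.39
  [4→4.5]: (21.20+18.18)/2 × 0.5 = 9.845
  [4.5→10.5]: (18.18+2.82)/2 × 6 = 63.0
  Sum = 190.8275 mcg/mL·hr
Tail: C_last/k_e = 2.82/0.311 = 9.068
AUC_0→∞ (transdermal patch) = 190.8275 + 9.068 = 199.8955 mcg/mL·hr
F = (AUC_ev/D_ev)/(AUC_iv/D_iv) = (199.8955/200)/(91.8/50) = 0.9994775/1.836 = 0.5444

F = 0.544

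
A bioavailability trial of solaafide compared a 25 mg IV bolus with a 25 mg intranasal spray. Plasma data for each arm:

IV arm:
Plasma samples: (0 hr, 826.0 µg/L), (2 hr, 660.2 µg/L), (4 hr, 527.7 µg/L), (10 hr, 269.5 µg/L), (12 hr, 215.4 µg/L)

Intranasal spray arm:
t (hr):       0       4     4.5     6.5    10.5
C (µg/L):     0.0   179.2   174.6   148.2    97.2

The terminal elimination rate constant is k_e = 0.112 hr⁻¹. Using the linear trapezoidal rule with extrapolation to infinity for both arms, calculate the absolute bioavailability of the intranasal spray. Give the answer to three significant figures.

F = 0.285

Trapezoidal AUC_0→12 (IV):
  [0→2]: (826.0+660.2)/2 × 2 = 1486.2
  [2→4]: (660.2+527.7)/2 × 2 = 1187.9
  [4→10]: (527.7+269.5)/2 × 6 = 2391.6
  [10→12]: (269.5+215.4)/2 × 2 = 484.9
  Sum = 5550.6 µg/L·hr
IV tail: 215.4/0.112 = 1923.214; AUC_iv,0→∞ = 5550.6 + 1923.214 = 7473.814 µg/L·hr
Trapezoidal AUC_0→10.5 (intranasal spray):
  [0→4]: (0.0+179.2)/2 × 4 = 358.4
  [4→4.5]: (179.2+174.6)/2 × 0.5 = 88.45
  [4.5→6.5]: (174.6+148.2)/2 × 2 = 322.8
  [6.5→10.5]: (148.2+97.2)/2 × 4 = 490.8
  Sum = 1260.45 µg/L·hr
intranasal spray tail: 97.2/0.112 = 867.857; AUC_ev,0→∞ = 1260.45 + 867.857 = 2128.307 µg/L·hr
F = (AUC_ev/D_ev)/(AUC_iv/D_iv) = (2128.307/25)/(7473.814/25) = 85.13228/298.95256 = 0.2848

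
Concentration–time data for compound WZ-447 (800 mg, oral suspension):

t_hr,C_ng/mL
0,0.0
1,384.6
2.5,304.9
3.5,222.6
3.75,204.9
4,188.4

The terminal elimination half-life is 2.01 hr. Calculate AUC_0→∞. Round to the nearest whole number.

AUC = 1622 ng/mL·hr

Trapezoidal AUC_0→4:
  [0→1]: (0.0+384.6)/2 × 1 = 192.3
  [1→2.5]: (384.6+304.9)/2 × 1.5 = 517.125
  [2.5→3.5]: (304.9+222.6)/2 × 1 = 263.75
  [3.5→3.75]: (222.6+204.9)/2 × 0.25 = 53.4375
  [3.75→4]: (204.9+188.4)/2 × 0.25 = 49.1625
  Sum = 1075.775 ng/mL·hr
k_e = ln2 / t½ = 0.693147 / 2.01 = 0.3448 hr^-1
Extrapolated tail: C_last / k_e = 188.4 / 0.3448 = 546.404
AUC_0→∞ = 1075.775 + 546.404 = 1622.179 ng/mL·hr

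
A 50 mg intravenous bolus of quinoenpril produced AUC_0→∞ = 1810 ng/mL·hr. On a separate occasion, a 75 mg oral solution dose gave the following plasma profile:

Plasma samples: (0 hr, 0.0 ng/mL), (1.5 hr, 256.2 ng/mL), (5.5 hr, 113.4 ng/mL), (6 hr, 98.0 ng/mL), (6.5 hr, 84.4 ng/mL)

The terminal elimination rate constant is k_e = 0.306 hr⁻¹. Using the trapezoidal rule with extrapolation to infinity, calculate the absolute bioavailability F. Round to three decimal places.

Trapezoidal AUC_0→6.5 (oral solution):
  [0→1.5]: (0.0+256.2)/2 × 1.5 = 192.15
  [1.5→5.5]: (256.2+113.4)/2 × 4 = 739.2
  [5.5→6]: (113.4+98.0)/2 × 0.5 = 52.85
  [6→6.5]: (98.0+84.4)/2 × 0.5 = 45.6
  Sum = 1029.8 ng/mL·hr
Tail: C_last/k_e = 84.4/0.306 = 275.817
AUC_0→∞ (oral solution) = 1029.8 + 275.817 = 1305.617 ng/mL·hr
F = (AUC_ev/D_ev)/(AUC_iv/D_iv) = (1305.617/75)/(1810/50) = 17.4082/36.2 = 0.4809

F = 0.481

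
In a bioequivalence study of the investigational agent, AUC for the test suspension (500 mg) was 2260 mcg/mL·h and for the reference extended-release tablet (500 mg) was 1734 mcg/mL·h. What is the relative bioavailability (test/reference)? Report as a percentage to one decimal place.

F_rel = (AUC_test/D_test) / (AUC_ref/D_ref)
      = (2260/500) / (1734/500)
      = 4.52 / 3.468 = 1.3033 = 130.33%

F_rel = 130.3%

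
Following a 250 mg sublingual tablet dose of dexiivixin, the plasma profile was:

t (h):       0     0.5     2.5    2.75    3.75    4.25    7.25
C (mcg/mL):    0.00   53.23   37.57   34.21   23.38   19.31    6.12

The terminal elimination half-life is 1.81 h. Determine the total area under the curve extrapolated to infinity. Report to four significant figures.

Trapezoidal AUC_0→7.25:
  [0→0.5]: (0.00+53.23)/2 × 0.5 = 13.3075
  [0.5→2.5]: (53.23+37.57)/2 × 2 = 90.8
  [2.5→2.75]: (37.57+34.21)/2 × 0.25 = 8.9725
  [2.75→3.75]: (34.21+23.38)/2 × 1 = 28.795
  [3.75→4.25]: (23.38+19.31)/2 × 0.5 = 10.6725
  [4.25→7.25]: (19.31+6.12)/2 × 3 = 38.145
  Sum = 190.6925 mcg/mL·h
k_e = ln2 / t½ = 0.693147 / 1.81 = 0.3830 h^-1
Extrapolated tail: C_last / k_e = 6.12 / 0.383 = 15.979
AUC_0→∞ = 190.6925 + 15.979 = 206.6715 mcg/mL·h

AUC = 206.7 mcg/mL·h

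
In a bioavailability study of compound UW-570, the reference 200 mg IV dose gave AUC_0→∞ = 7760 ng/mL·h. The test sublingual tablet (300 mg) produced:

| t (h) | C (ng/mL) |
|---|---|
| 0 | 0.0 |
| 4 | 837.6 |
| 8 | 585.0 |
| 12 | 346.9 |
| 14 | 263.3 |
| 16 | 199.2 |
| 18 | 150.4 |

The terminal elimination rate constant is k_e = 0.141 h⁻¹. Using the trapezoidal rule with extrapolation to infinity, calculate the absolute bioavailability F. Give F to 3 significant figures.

Trapezoidal AUC_0→18 (sublingual tablet):
  [0→4]: (0.0+837.6)/2 × 4 = 1675.2
  [4→8]: (837.6+585.0)/2 × 4 = 2845.2
  [8→12]: (585.0+346.9)/2 × 4 = 1863.8
  [12→14]: (346.9+263.3)/2 × 2 = 610.2
  [14→16]: (263.3+199.2)/2 × 2 = 462.5
  [16→18]: (199.2+150.4)/2 × 2 = 349.6
  Sum = 7806.5 ng/mL·h
Tail: C_last/k_e = 150.4/0.141 = 1066.667
AUC_0→∞ (sublingual tablet) = 7806.5 + 1066.667 = 8873.167 ng/mL·h
F = (AUC_ev/D_ev)/(AUC_iv/D_iv) = (8873.167/300)/(7760/200) = 29.5772/38.8 = 0.7623

F = 0.762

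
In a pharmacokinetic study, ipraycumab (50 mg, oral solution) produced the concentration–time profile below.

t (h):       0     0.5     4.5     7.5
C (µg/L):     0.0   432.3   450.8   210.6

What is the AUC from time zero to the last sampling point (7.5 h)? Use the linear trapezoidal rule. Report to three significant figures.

AUC = 2870 µg/L·h

Trapezoidal AUC_0→7.5:
  [0→0.5]: (0.0+432.3)/2 × 0.5 = 108.075
  [0.5→4.5]: (432.3+450.8)/2 × 4 = 1766.2
  [4.5→7.5]: (450.8+210.6)/2 × 3 = 992.1
  Sum = 2866.375 µg/L·h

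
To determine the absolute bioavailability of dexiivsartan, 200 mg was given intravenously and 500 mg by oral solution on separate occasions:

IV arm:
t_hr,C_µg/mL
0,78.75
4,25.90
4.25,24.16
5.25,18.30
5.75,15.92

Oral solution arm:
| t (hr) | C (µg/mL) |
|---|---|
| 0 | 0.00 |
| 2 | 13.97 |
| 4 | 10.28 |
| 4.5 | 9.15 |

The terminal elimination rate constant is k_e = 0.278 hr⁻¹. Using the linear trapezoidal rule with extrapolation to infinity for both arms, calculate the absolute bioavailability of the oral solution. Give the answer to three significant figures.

F = 0.100

Trapezoidal AUC_0→5.75 (IV):
  [0→4]: (78.75+25.90)/2 × 4 = 209.3
  [4→4.25]: (25.90+24.16)/2 × 0.25 = 6.2575
  [4.25→5.25]: (24.16+18.30)/2 × 1 = 21.23
  [5.25→5.75]: (18.30+15.92)/2 × 0.5 = 8.555
  Sum = 245.3425 µg/mL·hr
IV tail: 15.92/0.278 = 57.266; AUC_iv,0→∞ = 245.3425 + 57.266 = 302.6085 µg/mL·hr
Trapezoidal AUC_0→4.5 (oral solution):
  [0→2]: (0.00+13.97)/2 × 2 = 13.97
  [2→4]: (13.97+10.28)/2 × 2 = 24.25
  [4→4.5]: (10.28+9.15)/2 × 0.5 = 4.8575
  Sum = 43.0775 µg/mL·hr
oral solution tail: 9.15/0.278 = 32.914; AUC_ev,0→∞ = 43.0775 + 32.914 = 75.9915 µg/mL·hr
F = (AUC_ev/D_ev)/(AUC_iv/D_iv) = (75.9915/500)/(302.6085/200) = 0.151983/1.5130425 = 0.1004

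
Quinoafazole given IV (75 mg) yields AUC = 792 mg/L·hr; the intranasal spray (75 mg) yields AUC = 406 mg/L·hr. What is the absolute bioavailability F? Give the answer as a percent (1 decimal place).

F = 51.3%

F = (AUC_ev / D_ev) / (AUC_iv / D_iv)
  = (406/75) / (792/75)
  = 5.41333 / 10.56 = 0.5126
  = 51.26%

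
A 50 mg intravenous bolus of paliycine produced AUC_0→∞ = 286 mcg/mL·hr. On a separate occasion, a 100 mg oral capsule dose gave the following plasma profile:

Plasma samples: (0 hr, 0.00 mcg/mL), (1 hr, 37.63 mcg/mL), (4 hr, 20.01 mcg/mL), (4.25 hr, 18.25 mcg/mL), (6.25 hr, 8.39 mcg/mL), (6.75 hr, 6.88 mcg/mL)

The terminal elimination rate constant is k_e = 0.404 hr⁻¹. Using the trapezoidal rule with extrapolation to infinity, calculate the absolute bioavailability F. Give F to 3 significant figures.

Trapezoidal AUC_0→6.75 (oral capsule):
  [0→1]: (0.00+37.63)/2 × 1 = 18.815
  [1→4]: (37.63+20.01)/2 × 3 = 86.46
  [4→4.25]: (20.01+18.25)/2 × 0.25 = 4.7825
  [4.25→6.25]: (18.25+8.39)/2 × 2 = 26.64
  [6.25→6.75]: (8.39+6.88)/2 × 0.5 = 3.8175
  Sum = 140.515 mcg/mL·hr
Tail: C_last/k_e = 6.88/0.404 = 17.030
AUC_0→∞ (oral capsule) = 140.515 + 17.030 = 157.545 mcg/mL·hr
F = (AUC_ev/D_ev)/(AUC_iv/D_iv) = (157.545/100)/(286/50) = 1.57545/5.72 = 0.2754

F = 0.275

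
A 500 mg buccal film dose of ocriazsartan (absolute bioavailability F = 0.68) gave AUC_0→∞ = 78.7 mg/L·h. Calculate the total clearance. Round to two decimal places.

CL = 4.32 L/h

CL = F × Dose / AUC_0→∞
   = 0.68 × 500 / 78.7 = 4.3202 L/h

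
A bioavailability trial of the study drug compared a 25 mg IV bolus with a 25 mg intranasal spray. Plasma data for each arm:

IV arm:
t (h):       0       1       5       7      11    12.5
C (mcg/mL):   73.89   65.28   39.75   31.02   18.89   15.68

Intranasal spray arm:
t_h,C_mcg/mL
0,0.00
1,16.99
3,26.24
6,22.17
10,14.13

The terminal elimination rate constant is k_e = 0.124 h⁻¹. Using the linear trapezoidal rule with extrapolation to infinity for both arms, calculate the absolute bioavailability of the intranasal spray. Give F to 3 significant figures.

Trapezoidal AUC_0→12.5 (IV):
  [0→1]: (73.89+65.28)/2 × 1 = 69.585
  [1→5]: (65.28+39.75)/2 × 4 = 210.06
  [5→7]: (39.75+31.02)/2 × 2 = 70.77
  [7→11]: (31.02+18.89)/2 × 4 = 99.82
  [11→12.5]: (18.89+15.68)/2 × 1.5 = 25.9275
  Sum = 476.1625 mcg/mL·h
IV tail: 15.68/0.124 = 126.452; AUC_iv,0→∞ = 476.1625 + 126.452 = 602.6145 mcg/mL·h
Trapezoidal AUC_0→10 (intranasal spray):
  [0→1]: (0.00+16.99)/2 × 1 = 8.495
  [1→3]: (16.99+26.24)/2 × 2 = 43.23
  [3→6]: (26.24+22.17)/2 × 3 = 72.615
  [6→10]: (22.17+14.13)/2 × 4 = 72.6
  Sum = 196.94 mcg/mL·h
intranasal spray tail: 14.13/0.124 = 113.952; AUC_ev,0→∞ = 196.94 + 113.952 = 310.892 mcg/mL·h
F = (AUC_ev/D_ev)/(AUC_iv/D_iv) = (310.892/25)/(602.6145/25) = 12.43568/24.10458 = 0.5159

F = 0.516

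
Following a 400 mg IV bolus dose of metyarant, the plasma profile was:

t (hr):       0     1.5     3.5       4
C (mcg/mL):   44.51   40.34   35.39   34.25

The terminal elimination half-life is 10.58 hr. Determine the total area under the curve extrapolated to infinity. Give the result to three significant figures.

AUC = 680 mcg/mL·hr

Trapezoidal AUC_0→4:
  [0→1.5]: (44.51+40.34)/2 × 1.5 = 63.6375
  [1.5→3.5]: (40.34+35.39)/2 × 2 = 75.73
  [3.5→4]: (35.39+34.25)/2 × 0.5 = 17.41
  Sum = 156.7775 mcg/mL·hr
k_e = ln2 / t½ = 0.693147 / 10.58 = 0.0655 hr^-1
Extrapolated tail: C_last / k_e = 34.25 / 0.0655 = 522.901
AUC_0→∞ = 156.7775 + 522.901 = 679.6785 mcg/mL·hr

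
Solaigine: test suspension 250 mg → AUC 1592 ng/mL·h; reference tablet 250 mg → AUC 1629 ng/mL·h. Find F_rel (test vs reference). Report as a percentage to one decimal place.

F_rel = (AUC_test/D_test) / (AUC_ref/D_ref)
      = (1592/250) / (1629/250)
      = 6.368 / 6.516 = 0.9773 = 97.73%

F_rel = 97.7%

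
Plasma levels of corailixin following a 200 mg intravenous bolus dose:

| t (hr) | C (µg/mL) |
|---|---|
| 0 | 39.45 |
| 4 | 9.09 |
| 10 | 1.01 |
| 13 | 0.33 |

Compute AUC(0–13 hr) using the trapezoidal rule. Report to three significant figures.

Trapezoidal AUC_0→13:
  [0→4]: (39.45+9.09)/2 × 4 = 97.08
  [4→10]: (9.09+1.01)/2 × 6 = 30.3
  [10→13]: (1.01+0.33)/2 × 3 = 2.01
  Sum = 129.39 µg/mL·hr

AUC = 129 µg/mL·hr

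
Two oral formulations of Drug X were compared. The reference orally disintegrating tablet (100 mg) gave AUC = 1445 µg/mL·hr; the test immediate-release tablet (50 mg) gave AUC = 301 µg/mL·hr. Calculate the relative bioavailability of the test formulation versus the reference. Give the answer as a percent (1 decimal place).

F_rel = (AUC_test/D_test) / (AUC_ref/D_ref)
      = (301/50) / (1445/100)
      = 6.02 / 14.45 = 0.4166 = 41.66%

F_rel = 41.7%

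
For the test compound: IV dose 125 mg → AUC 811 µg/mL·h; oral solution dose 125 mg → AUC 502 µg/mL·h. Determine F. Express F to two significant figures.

F = 0.62

F = (AUC_ev / D_ev) / (AUC_iv / D_iv)
  = (502/125) / (811/125)
  = 4.016 / 6.488 = 0.6190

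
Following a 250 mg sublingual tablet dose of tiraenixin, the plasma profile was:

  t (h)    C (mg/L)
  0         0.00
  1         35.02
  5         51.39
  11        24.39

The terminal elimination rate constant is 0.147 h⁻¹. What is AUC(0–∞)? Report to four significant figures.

Trapezoidal AUC_0→11:
  [0→1]: (0.00+35.02)/2 × 1 = 17.51
  [1→5]: (35.02+51.39)/2 × 4 = 172.82
  [5→11]: (51.39+24.39)/2 × 6 = 227.34
  Sum = 417.67 mg/L·h
Extrapolated tail: C_last / k_e = 24.39 / 0.147 = 165.918
AUC_0→∞ = 417.67 + 165.918 = 583.588 mg/L·h

AUC = 583.6 mg/L·h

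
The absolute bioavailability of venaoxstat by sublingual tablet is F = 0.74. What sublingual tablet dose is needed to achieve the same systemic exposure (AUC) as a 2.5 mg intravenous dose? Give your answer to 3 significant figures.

For equal systemic exposure: F × D_ev = D_iv
D_ev = D_iv / F = 2.5 / 0.74 = 3.37838 mg

D_sublingual = 3.38 mg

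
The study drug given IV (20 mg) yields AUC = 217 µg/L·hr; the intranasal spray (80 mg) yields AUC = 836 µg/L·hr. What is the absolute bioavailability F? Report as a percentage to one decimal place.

F = 96.3%

F = (AUC_ev / D_ev) / (AUC_iv / D_iv)
  = (836/80) / (217/20)
  = 10.45 / 10.85 = 0.9631
  = 96.31%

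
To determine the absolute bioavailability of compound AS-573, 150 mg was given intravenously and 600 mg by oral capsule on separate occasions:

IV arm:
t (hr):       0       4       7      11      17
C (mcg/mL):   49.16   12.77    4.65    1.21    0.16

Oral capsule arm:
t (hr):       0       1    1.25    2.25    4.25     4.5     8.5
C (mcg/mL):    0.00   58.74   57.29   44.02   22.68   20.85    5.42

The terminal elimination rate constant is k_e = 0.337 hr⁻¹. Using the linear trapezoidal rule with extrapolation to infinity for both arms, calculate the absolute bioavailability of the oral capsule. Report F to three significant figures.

Trapezoidal AUC_0→17 (IV):
  [0→4]: (49.16+12.77)/2 × 4 = 123.86
  [4→7]: (12.77+4.65)/2 × 3 = 26.13
  [7→11]: (4.65+1.21)/2 × 4 = 11.72
  [11→17]: (1.21+0.16)/2 × 6 = 4.11
  Sum = 165.82 mcg/mL·hr
IV tail: 0.16/0.337 = 0.475; AUC_iv,0→∞ = 165.82 + 0.475 = 166.295 mcg/mL·hr
Trapezoidal AUC_0→8.5 (oral capsule):
  [0→1]: (0.00+58.74)/2 × 1 = 29.37
  [1→1.25]: (58.74+57.29)/2 × 0.25 = 14.50375
  [1.25→2.25]: (57.29+44.02)/2 × 1 = 50.655
  [2.25→4.25]: (44.02+22.68)/2 × 2 = 66.7
  [4.25→4.5]: (22.68+20.85)/2 × 0.25 = 5.44125
  [4.5→8.5]: (20.85+5.42)/2 × 4 = 52.54
  Sum = 219.21 mcg/mL·hr
oral capsule tail: 5.42/0.337 = 16.083; AUC_ev,0→∞ = 219.21 + 16.083 = 235.293 mcg/mL·hr
F = (AUC_ev/D_ev)/(AUC_iv/D_iv) = (235.293/600)/(166.295/150) = 0.392155/1.10863 = 0.3537

F = 0.354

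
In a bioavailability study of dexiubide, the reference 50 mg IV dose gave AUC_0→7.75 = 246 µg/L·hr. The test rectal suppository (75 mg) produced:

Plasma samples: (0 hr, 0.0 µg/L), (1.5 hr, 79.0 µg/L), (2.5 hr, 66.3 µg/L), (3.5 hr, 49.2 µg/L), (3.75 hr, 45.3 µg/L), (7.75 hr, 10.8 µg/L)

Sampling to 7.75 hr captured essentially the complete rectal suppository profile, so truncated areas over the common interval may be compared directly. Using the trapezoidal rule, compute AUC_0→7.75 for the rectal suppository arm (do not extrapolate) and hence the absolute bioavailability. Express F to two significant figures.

F = 0.85

Trapezoidal AUC_0→7.75 (rectal suppository):
  [0→1.5]: (0.0+79.0)/2 × 1.5 = 59.25
  [1.5→2.5]: (79.0+66.3)/2 × 1 = 72.65
  [2.5→3.5]: (66.3+49.2)/2 × 1 = 57.75
  [3.5→3.75]: (49.2+45.3)/2 × 0.25 = 11.8125
  [3.75→7.75]: (45.3+10.8)/2 × 4 = 112.2
  Sum = 313.6625 µg/L·hr
F = (AUC_ev/D_ev)/(AUC_iv/D_iv) = (313.6625/75)/(246/50) = 4.18217/4.92 = 0.8500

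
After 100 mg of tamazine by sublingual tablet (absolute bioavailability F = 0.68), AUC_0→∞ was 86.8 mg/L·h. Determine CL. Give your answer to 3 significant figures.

CL = F × Dose / AUC_0→∞
   = 0.68 × 100 / 86.8 = 0.78341 L/h

CL = 0.783 L/h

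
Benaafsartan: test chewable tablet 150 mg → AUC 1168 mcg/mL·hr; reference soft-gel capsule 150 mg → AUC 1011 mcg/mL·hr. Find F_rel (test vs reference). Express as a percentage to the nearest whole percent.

F_rel = 116%

F_rel = (AUC_test/D_test) / (AUC_ref/D_ref)
      = (1168/150) / (1011/150)
      = 7.78667 / 6.74 = 1.1553 = 115.53%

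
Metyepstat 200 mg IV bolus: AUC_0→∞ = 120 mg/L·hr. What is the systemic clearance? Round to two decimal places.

CL = 1.67 L/hr

CL = Dose_iv / AUC_0→∞
   = 200 / 120 = 1.66667 L/hr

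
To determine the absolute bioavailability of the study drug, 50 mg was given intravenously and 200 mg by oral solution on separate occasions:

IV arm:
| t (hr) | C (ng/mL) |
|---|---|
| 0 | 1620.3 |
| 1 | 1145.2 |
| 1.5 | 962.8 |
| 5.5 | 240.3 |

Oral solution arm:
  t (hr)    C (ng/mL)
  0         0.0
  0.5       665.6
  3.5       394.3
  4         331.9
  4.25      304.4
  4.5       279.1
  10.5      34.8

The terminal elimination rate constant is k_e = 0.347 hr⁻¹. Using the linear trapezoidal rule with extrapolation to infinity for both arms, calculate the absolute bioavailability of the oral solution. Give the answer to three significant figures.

Trapezoidal AUC_0→5.5 (IV):
  [0→1]: (1620.3+1145.2)/2 × 1 = 1382.75
  [1→1.5]: (1145.2+962.8)/2 × 0.5 = 527.0
  [1.5→5.5]: (962.8+240.3)/2 × 4 = 2406.2
  Sum = 4315.95 ng/mL·hr
IV tail: 240.3/0.347 = 692.507; AUC_iv,0→∞ = 4315.95 + 692.507 = 5008.457 ng/mL·hr
Trapezoidal AUC_0→10.5 (oral solution):
  [0→0.5]: (0.0+665.6)/2 × 0.5 = 166.4
  [0.5→3.5]: (665.6+394.3)/2 × 3 = 1589.85
  [3.5→4]: (394.3+331.9)/2 × 0.5 = 181.55
  [4→4.25]: (331.9+304.4)/2 × 0.25 = 79.5375
  [4.25→4.5]: (304.4+279.1)/2 × 0.25 = 72.9375
  [4.5→10.5]: (279.1+34.8)/2 × 6 = 941.7
  Sum = 3031.975 ng/mL·hr
oral solution tail: 34.8/0.347 = 100.288; AUC_ev,0→∞ = 3031.975 + 100.288 = 3132.263 ng/mL·hr
F = (AUC_ev/D_ev)/(AUC_iv/D_iv) = (3132.263/200)/(5008.457/50) = 15.661315/100.16914 = 0.1563

F = 0.156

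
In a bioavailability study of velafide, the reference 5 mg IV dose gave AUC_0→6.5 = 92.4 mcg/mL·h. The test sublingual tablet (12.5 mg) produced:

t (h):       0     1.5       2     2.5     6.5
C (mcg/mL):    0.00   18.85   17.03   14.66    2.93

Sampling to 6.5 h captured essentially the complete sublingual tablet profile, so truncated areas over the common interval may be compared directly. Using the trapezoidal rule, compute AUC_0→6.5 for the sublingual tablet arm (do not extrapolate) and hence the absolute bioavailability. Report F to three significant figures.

F = 0.287

Trapezoidal AUC_0→6.5 (sublingual tablet):
  [0→1.5]: (0.00+18.85)/2 × 1.5 = 14.1375
  [1.5→2]: (18.85+17.03)/2 × 0.5 = 8.97
  [2→2.5]: (17.03+14.66)/2 × 0.5 = 7.9225
  [2.5→6.5]: (14.66+2.93)/2 × 4 = 35.18
  Sum = 66.21 mcg/mL·h
F = (AUC_ev/D_ev)/(AUC_iv/D_iv) = (66.21/12.5)/(92.4/5) = 5.2968/18.48 = 0.2866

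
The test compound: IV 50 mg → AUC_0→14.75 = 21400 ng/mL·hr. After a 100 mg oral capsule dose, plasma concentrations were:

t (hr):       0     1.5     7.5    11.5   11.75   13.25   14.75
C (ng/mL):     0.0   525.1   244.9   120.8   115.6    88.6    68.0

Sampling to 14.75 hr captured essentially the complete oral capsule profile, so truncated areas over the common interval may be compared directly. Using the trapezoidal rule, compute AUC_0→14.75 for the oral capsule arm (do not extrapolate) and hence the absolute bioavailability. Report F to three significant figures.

Trapezoidal AUC_0→14.75 (oral capsule):
  [0→1.5]: (0.0+525.1)/2 × 1.5 = 393.825
  [1.5→7.5]: (525.1+244.9)/2 × 6 = 2310.0
  [7.5→11.5]: (244.9+120.8)/2 × 4 = 731.4
  [11.5→11.75]: (120.8+115.6)/2 × 0.25 = 29.55
  [11.75→13.25]: (115.6+88.6)/2 × 1.5 = 153.15
  [13.25→14.75]: (88.6+68.0)/2 × 1.5 = 117.45
  Sum = 3735.375 ng/mL·hr
F = (AUC_ev/D_ev)/(AUC_iv/D_iv) = (3735.375/100)/(21400/50) = 37.35375/428 = 0.0873

F = 0.0873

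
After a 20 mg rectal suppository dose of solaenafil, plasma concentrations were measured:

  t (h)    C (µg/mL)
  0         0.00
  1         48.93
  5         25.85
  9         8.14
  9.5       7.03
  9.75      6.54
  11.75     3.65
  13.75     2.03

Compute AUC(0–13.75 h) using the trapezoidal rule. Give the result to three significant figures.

AUC = 263 µg/mL·h

Trapezoidal AUC_0→13.75:
  [0→1]: (0.00+48.93)/2 × 1 = 24.465
  [1→5]: (48.93+25.85)/2 × 4 = 149.56
  [5→9]: (25.85+8.14)/2 × 4 = 67.98
  [9→9.5]: (8.14+7.03)/2 × 0.5 = 3.7925
  [9.5→9.75]: (7.03+6.54)/2 × 0.25 = 1.69625
  [9.75→11.75]: (6.54+3.65)/2 × 2 = 10.19
  [11.75→13.75]: (3.65+2.03)/2 × 2 = 5.68
  Sum = 263.36375 µg/mL·h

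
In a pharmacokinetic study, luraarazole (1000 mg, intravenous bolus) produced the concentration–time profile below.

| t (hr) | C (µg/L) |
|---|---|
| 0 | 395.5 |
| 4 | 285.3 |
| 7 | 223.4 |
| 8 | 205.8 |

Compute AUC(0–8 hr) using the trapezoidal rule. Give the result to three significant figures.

AUC = 2340 µg/L·hr

Trapezoidal AUC_0→8:
  [0→4]: (395.5+285.3)/2 × 4 = 1361.6
  [4→7]: (285.3+223.4)/2 × 3 = 763.05
  [7→8]: (223.4+205.8)/2 × 1 = 214.6
  Sum = 2339.25 µg/L·hr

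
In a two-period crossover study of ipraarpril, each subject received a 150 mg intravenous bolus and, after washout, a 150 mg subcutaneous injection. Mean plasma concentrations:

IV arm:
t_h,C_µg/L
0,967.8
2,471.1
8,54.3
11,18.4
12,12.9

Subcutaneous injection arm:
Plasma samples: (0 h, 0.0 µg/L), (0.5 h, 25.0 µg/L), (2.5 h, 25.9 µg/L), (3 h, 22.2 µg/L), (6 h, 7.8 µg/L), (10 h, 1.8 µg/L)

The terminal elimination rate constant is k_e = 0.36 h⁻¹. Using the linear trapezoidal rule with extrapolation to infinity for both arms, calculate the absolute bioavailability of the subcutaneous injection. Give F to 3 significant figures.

F = 0.0436

Trapezoidal AUC_0→12 (IV):
  [0→2]: (967.8+471.1)/2 × 2 = 1438.9
  [2→8]: (471.1+54.3)/2 × 6 = 1576.2
  [8→11]: (54.3+18.4)/2 × 3 = 109.05
  [11→12]: (18.4+12.9)/2 × 1 = 15.65
  Sum = 3139.8 µg/L·h
IV tail: 12.9/0.36 = 35.833; AUC_iv,0→∞ = 3139.8 + 35.833 = 3175.633 µg/L·h
Trapezoidal AUC_0→10 (subcutaneous injection):
  [0→0.5]: (0.0+25.0)/2 × 0.5 = 6.25
  [0.5→2.5]: (25.0+25.9)/2 × 2 = 50.9
  [2.5→3]: (25.9+22.2)/2 × 0.5 = 12.025
  [3→6]: (22.2+7.8)/2 × 3 = 45.0
  [6→10]: (7.8+1.8)/2 × 4 = 19.2
  Sum = 133.375 µg/L·h
subcutaneous injection tail: 1.8/0.36 = 5.000; AUC_ev,0→∞ = 133.375 + 5.000 = 138.375 µg/L·h
F = (AUC_ev/D_ev)/(AUC_iv/D_iv) = (138.375/150)/(3175.633/150) = 0.9225/21.1709 = 0.0436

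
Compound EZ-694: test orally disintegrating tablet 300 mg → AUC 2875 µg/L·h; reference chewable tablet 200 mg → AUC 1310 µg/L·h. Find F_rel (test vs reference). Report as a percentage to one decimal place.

F_rel = (AUC_test/D_test) / (AUC_ref/D_ref)
      = (2875/300) / (1310/200)
      = 9.58333 / 6.55 = 1.4631 = 146.31%

F_rel = 146.3%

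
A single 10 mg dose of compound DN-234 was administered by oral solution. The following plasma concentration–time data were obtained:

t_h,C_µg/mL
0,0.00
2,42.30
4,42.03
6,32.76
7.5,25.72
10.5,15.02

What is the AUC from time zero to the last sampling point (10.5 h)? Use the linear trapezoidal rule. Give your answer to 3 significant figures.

Trapezoidal AUC_0→10.5:
  [0→2]: (0.00+42.30)/2 × 2 = 42.3
  [2→4]: (42.30+42.03)/2 × 2 = 84.33
  [4→6]: (42.03+32.76)/2 × 2 = 74.79
  [6→7.5]: (32.76+25.72)/2 × 1.5 = 43.86
  [7.5→10.5]: (25.72+15.02)/2 × 3 = 61.11
  Sum = 306.39 µg/mL·h

AUC = 306 µg/mL·h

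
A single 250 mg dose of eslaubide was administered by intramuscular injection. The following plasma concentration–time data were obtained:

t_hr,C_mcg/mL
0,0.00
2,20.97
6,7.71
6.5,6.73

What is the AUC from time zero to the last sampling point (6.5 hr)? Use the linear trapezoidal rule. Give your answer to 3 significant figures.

AUC = 81.9 mcg/mL·hr

Trapezoidal AUC_0→6.5:
  [0→2]: (0.00+20.97)/2 × 2 = 20.97
  [2→6]: (20.97+7.71)/2 × 4 = 57.36
  [6→6.5]: (7.71+6.73)/2 × 0.5 = 3.61
  Sum = 81.94 mcg/mL·hr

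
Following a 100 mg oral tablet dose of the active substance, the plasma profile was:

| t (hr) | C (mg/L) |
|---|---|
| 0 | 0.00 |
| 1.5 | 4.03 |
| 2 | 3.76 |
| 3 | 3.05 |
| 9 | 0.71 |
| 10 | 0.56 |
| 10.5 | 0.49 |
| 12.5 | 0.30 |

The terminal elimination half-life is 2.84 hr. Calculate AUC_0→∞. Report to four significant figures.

AUC = 22.57 mg/L·hr

Trapezoidal AUC_0→12.5:
  [0→1.5]: (0.00+4.03)/2 × 1.5 = 3.0225
  [1.5→2]: (4.03+3.76)/2 × 0.5 = 1.9475
  [2→3]: (3.76+3.05)/2 × 1 = 3.405
  [3→9]: (3.05+0.71)/2 × 6 = 11.28
  [9→10]: (0.71+0.56)/2 × 1 = 0.635
  [10→10.5]: (0.56+0.49)/2 × 0.5 = 0.2625
  [10.5→12.5]: (0.49+0.30)/2 × 2 = 0.79
  Sum = 21.3425 mg/L·hr
k_e = ln2 / t½ = 0.693147 / 2.84 = 0.2441 hr^-1
Extrapolated tail: C_last / k_e = 0.30 / 0.2441 = 1.229
AUC_0→∞ = 21.3425 + 1.229 = 22.5715 mg/L·hr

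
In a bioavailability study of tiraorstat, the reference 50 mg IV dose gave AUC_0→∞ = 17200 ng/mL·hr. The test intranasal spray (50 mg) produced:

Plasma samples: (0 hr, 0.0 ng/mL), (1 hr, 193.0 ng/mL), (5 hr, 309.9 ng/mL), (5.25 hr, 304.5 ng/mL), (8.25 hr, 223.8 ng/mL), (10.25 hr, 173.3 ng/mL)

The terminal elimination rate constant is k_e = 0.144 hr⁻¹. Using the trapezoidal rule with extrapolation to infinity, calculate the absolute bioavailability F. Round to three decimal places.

F = 0.208

Trapezoidal AUC_0→10.25 (intranasal spray):
  [0→1]: (0.0+193.0)/2 × 1 = 96.5
  [1→5]: (193.0+309.9)/2 × 4 = 1005.8
  [5→5.25]: (309.9+304.5)/2 × 0.25 = 76.8
  [5.25→8.25]: (304.5+223.8)/2 × 3 = 792.45
  [8.25→10.25]: (223.8+173.3)/2 × 2 = 397.1
  Sum = 2368.65 ng/mL·hr
Tail: C_last/k_e = 173.3/0.144 = 1203.472
AUC_0→∞ (intranasal spray) = 2368.65 + 1203.472 = 3572.122 ng/mL·hr
F = (AUC_ev/D_ev)/(AUC_iv/D_iv) = (3572.122/50)/(17200/50) = 71.44244/344 = 0.2077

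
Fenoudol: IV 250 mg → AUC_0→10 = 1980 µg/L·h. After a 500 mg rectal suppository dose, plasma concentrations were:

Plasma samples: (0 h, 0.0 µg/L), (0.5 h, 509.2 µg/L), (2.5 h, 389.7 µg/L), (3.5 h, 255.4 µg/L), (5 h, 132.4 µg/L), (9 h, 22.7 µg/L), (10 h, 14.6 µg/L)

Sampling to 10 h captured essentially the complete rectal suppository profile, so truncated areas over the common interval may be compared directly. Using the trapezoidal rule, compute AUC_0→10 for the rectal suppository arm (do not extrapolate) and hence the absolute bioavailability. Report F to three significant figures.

F = 0.497

Trapezoidal AUC_0→10 (rectal suppository):
  [0→0.5]: (0.0+509.2)/2 × 0.5 = 127.3
  [0.5→2.5]: (509.2+389.7)/2 × 2 = 898.9
  [2.5→3.5]: (389.7+255.4)/2 × 1 = 322.55
  [3.5→5]: (255.4+132.4)/2 × 1.5 = 290.85
  [5→9]: (132.4+22.7)/2 × 4 = 310.2
  [9→10]: (22.7+14.6)/2 × 1 = 18.65
  Sum = 1968.45 µg/L·h
F = (AUC_ev/D_ev)/(AUC_iv/D_iv) = (1968.45/500)/(1980/250) = 3.9369/7.92 = 0.4971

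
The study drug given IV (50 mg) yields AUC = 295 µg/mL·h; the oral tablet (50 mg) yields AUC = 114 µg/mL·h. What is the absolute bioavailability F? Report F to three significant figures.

F = (AUC_ev / D_ev) / (AUC_iv / D_iv)
  = (114/50) / (295/50)
  = 2.28 / 5.9 = 0.3864

F = 0.386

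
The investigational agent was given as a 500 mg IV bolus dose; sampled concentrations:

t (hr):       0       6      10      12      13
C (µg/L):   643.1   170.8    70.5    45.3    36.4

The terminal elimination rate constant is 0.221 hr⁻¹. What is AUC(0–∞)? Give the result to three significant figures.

AUC = 3250 µg/L·hr

Trapezoidal AUC_0→13:
  [0→6]: (643.1+170.8)/2 × 6 = 2441.7
  [6→10]: (170.8+70.5)/2 × 4 = 482.6
  [10→12]: (70.5+45.3)/2 × 2 = 115.8
  [12→13]: (45.3+36.4)/2 × 1 = 40.85
  Sum = 3080.95 µg/L·hr
Extrapolated tail: C_last / k_e = 36.4 / 0.221 = 164.706
AUC_0→∞ = 3080.95 + 164.706 = 3245.656 µg/L·hr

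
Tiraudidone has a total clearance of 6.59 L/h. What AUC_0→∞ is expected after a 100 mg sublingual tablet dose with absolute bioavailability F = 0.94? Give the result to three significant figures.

AUC = 14.3 mg/L·h

AUC_0→∞ = F × Dose / CL
        = 0.94 × 100 / 6.59 = 14.264 mg/L·h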